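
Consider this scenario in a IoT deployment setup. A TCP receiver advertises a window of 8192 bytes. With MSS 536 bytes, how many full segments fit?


Given: RWND = 8192 bytes, MSS = 536 bytes
Full segments = floor(RWND / MSS)
Full segments = floor(8192 / 536)
Full segments = floor(15.2836) = 15

15


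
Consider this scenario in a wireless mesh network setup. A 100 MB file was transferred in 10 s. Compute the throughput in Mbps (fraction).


Given: file = 100 MB, time = 10 s
File in Mb = 100 * 8 = 800 Mb
Throughput = 800 / 10 Mbps
Throughput = 80 Mbps

80


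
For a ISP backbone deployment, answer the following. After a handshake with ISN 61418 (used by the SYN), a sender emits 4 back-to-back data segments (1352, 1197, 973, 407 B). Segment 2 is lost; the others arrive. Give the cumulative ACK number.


SYN uses sequence number 61418; first data byte = ISN + 1 = 61419.
Segment 1: SEQ = 61419, len = 1352 B, covers [61419, 62770]
Segment 2: SEQ = 62771, len = 1197 B, covers [62771, 63967] [LOST]
Segment 3: SEQ = 63968, len = 973 B, covers [63968, 64940]
Segment 4: SEQ = 64941, len = 407 B, covers [64941, 65347]
In-order data received: bytes [61419, 62770] (segments 1..1).
Segment 2 missing -> gap begins at byte 62771; later segments buffered out of order.
Cumulative ACK = next expected in-order byte = 61419 + 1352 = 62771

62771


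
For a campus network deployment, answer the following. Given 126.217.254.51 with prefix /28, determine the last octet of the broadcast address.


Given: IP = 126.217.254.51, prefix = /28
Host bits = 32 - 28 = 4
Network last octet = 51 AND mask = 48
Host part size = 2^4 - 1 = 15
Broadcast last octet = 48 OR 15 = 63

63


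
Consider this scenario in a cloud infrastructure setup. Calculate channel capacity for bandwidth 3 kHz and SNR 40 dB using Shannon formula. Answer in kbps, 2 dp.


Given: B = 3 kHz, SNR = 40 dB
SNR linear = 10^(40/10) = 10000
1 + SNR = 10001
log2(10001) = 13.2878566418
C = 3 * 1000 * 13.2878566418 = 39863.5699 bps
C = 39.863570 kbps -> 39.86 kbps (2 dp)

39.86


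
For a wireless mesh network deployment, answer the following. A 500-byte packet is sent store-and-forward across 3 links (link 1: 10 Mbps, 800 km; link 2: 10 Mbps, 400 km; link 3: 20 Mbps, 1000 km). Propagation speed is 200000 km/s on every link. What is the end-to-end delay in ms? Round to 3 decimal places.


Packet = 500 bytes = 4000 bits. Store-and-forward: sum (t_trans + t_prop) per link.
Link 1: t_trans = 4000/(10*10^6) s = 0.4000 ms; t_prop = 800/200000 s = 4.0000 ms; subtotal = 4.4000 ms
Link 2: t_trans = 4000/(10*10^6) s = 0.4000 ms; t_prop = 400/200000 s = 2.0000 ms; subtotal = 2.4000 ms
Link 3: t_trans = 4000/(20*10^6) s = 0.2000 ms; t_prop = 1000/200000 s = 5.0000 ms; subtotal = 5.2000 ms
End-to-end = 4.4000 + 2.4000 + 5.2000 = 12.0000 ms -> 12.000 ms (3 dp)

12.000


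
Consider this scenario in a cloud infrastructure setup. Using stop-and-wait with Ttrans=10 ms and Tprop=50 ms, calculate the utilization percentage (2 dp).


Given: Ttrans = 10 ms, Tprop = 50 ms
RTT = 2 * Tprop = 2 * 50 = 100 ms
U = Ttrans / (Ttrans + RTT)
U = 10 / (10 + 100)
U = 10 / 110 = 0.090909
U% = 9.09%

9.09


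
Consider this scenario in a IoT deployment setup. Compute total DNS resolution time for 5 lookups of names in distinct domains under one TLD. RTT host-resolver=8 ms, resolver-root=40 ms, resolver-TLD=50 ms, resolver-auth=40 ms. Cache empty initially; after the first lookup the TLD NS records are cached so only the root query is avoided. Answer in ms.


Lookup 1 (cold cache): local + root + TLD + auth = 8 + 40 + 50 + 40 = 138 ms
Lookups 2..5 (TLD NS cached -> skip root; new domain -> still ask TLD and auth): local + TLD + auth = 8 + 50 + 40 = 98 ms each
Remaining 4 lookups: 4 * 98 = 392 ms
Total = 138 + 392 = 530 ms

530


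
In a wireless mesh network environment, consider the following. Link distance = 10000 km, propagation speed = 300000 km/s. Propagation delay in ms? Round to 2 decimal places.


Given: distance = 10000 km, speed = 300000 km/s
Delay = distance / speed = 10000 / 300000 seconds
Delay in ms = 10000 * 1000 / 300000
Delay = 33.3333 ms
Rounded to 2 dp = 33.33 ms

33.33


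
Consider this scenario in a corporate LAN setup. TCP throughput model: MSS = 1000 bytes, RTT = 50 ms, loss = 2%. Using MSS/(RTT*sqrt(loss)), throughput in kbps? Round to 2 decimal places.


Given: MSS = 1000 bytes, RTT = 50 ms, loss = 2%
RTT in seconds = 50 / 1000 = 0.05
Loss rate = 2% = 0.02
sqrt(loss) = sqrt(0.02) = 0.141421356237
Throughput (bytes/s) = 1000 / (0.05 * 0.141421356237) = 141421.3562
Throughput (kbps) = 141421.3562 * 8 / 1000 = 1131.370850 -> 1131.37 kbps (2 dp)

1131.37


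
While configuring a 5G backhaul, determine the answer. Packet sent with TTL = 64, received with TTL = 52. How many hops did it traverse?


Given: initial TTL = 64, received TTL = 52
Hops = initial TTL - received TTL
Hops = 64 - 52 = 12

12


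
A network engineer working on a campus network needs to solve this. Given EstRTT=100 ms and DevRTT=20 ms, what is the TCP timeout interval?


Given: EstRTT = 100 ms, DevRTT = 20 ms
Timeout = EstRTT + 4 * DevRTT
4 * DevRTT = 4 * 20 = 80
Timeout = 100 + 80 = 180 ms

180


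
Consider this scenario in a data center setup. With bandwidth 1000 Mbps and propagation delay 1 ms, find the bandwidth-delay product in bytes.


Given: bandwidth = 1000 Mbps, delay = 1 ms
BDP in bits = 1000 * 10^6 * 1 / 1000
BDP in bits = 1000000
BDP in bytes = 1000000 / 8 = 125000

125000


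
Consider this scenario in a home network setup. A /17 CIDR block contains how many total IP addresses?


Given: CIDR prefix /17
Host bits = 32 - 17 = 15
Total addresses = 2^15 = 32768

32768


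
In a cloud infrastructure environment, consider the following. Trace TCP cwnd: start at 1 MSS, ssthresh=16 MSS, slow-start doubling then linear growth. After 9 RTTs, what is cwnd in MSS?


RTT 0: cwnd = 1 MSS (initial)
RTT 1: cwnd = 2 MSS (slow start, doubled)
RTT 2: cwnd = 4 MSS (slow start, doubled)
RTT 3: cwnd = 8 MSS (slow start, doubled)
RTT 4: cwnd = 16 MSS (slow start, doubled)
RTT 5: cwnd = 17 MSS (congestion avoidance, +1)
RTT 6: cwnd = 18 MSS (congestion avoidance, +1)
RTT 7: cwnd = 19 MSS (congestion avoidance, +1)
RTT 8: cwnd = 20 MSS (congestion avoidance, +1)
RTT 9: cwnd = 21 MSS (congestion avoidance, +1)

21


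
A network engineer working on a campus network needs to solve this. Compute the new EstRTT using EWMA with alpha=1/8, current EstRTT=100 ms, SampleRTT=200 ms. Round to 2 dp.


Given: EstRTT = 100 ms, SampleRTT = 200 ms, alpha = 1/8
New EstRTT = (1 - alpha) * EstRTT + alpha * SampleRTT
(7/8) * 100 = 87.5
(1/8) * 200 = 25
New EstRTT = 87.5 + 25 = 112.5 ms -> 112.50 ms (2 dp)

112.50


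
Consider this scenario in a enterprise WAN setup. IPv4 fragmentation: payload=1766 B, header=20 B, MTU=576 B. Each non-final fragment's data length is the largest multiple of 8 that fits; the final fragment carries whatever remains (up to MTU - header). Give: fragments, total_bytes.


Max data per non-final fragment = floor((MTU - header)/8)*8 = floor((576 - 20)/8)*8 = floor(556/8)*8 = 552 B
Final fragment needs no 8-byte alignment: it can carry up to MTU - header = 556 B
Non-final fragments needed = ceil((payload - 556) / 552) = ceil(1210/552) = ceil(2.1920) = 3
Number of fragments = 3 + 1 = 4
Fragment sizes (data): 3 * 552 B + 110 B (last, 110 <= 556 OK)
Total bytes sent = payload + n_frags * header = 1766 + 4*20 = 1766 + 80 = 1846 B

4, 1846


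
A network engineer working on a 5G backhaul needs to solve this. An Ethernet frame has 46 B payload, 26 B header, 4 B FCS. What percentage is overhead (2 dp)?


Given: payload = 46 B, header = 26 B, trailer = 4 B
Overhead bytes = header + trailer = 26 + 4 = 30
Total frame = payload + overhead = 46 + 30 = 76
Overhead % = 30 / 76 * 100 = 39.4737% -> 39.47% (2 dp)

39.47


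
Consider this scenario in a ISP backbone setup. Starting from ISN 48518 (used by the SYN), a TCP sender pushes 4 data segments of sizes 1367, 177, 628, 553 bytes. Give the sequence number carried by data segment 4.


The SYN occupies sequence number ISN = 48518, so the first data byte is ISN + 1 = 48519.
SEQ of data segment i = (ISN + 1) + sum of payload sizes of segments 1..i-1.
Segment 1: SEQ = 48519, payload = 1367 bytes
Segment 2: SEQ = 49886, payload = 177 bytes
Segment 3: SEQ = 50063, payload = 628 bytes
Segment 4: SEQ = 50691, payload = 553 bytes
SEQ of segment 4 = 48519 + 1367 + 177 + 628 = 50691

50691


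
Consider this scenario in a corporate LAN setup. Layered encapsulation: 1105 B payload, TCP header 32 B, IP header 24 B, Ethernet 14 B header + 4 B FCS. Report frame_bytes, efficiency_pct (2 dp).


TCP segment = 1105 + 32 = 1137 B
IP packet = 1137 + 24 = 1161 B
Ethernet frame = 1161 + 14 + 4 = 1179 B
Efficiency = app / frame = 1105 / 1179 = 0.937235 = 93.7235% -> 93.72% (2 dp)

1179, 93.72


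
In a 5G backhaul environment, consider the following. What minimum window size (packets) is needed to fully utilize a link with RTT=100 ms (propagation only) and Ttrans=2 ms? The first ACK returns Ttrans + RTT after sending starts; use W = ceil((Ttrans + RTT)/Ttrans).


Given: Ttrans = 2 ms, RTT = 100 ms (= 2 * Tprop, Tprop = 50 ms)
Time until first ACK returns = Ttrans + RTT = 2 + 100 = 102 ms
Need W * Ttrans >= Ttrans + RTT  ->  W >= (Ttrans + RTT) / Ttrans
(Ttrans + RTT) / Ttrans = 102 / 2 = 51
W_min = ceil(51) = 51

51


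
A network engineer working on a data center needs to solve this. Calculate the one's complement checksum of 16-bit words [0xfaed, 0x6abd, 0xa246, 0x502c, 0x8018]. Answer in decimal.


Given words: [0xfaed, 0x6abd, 0xa246, 0x502c, 0x8018]
Step 1: Sum all words
Raw sum = 64237 + 27325 + 41542 + 20524 + 32792 = 186420
Step 2: Fold carry: (55348 + 2) = 55350
One's complement = ~55350 & 0xFFFF = 10185

10185


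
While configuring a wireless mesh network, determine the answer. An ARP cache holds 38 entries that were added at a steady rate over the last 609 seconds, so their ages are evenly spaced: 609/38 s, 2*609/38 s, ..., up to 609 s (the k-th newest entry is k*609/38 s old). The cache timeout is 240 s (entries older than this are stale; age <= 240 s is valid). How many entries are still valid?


Ages are k * 609/38 s for k = 1..38 (spacing = 16.0263 s).
Entry k is valid iff k * 609/38 <= 240 iff k <= 38 * 240 / 609 = 14.9754
n_valid = floor(14.9754) = 14
(n_stale = 38 - 14 = 24)

14


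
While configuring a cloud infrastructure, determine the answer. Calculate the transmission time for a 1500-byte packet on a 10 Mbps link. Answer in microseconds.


Given: packet = 1500 bytes, bandwidth = 10 Mbps
Packet in bits = 1500 * 8 = 12000 bits
Bandwidth = 10 * 10^6 = 10000000 bps
Time = 12000 / 10000000 seconds
Time in us = 12000 * 10^6 / 10000000 = 1200

1200


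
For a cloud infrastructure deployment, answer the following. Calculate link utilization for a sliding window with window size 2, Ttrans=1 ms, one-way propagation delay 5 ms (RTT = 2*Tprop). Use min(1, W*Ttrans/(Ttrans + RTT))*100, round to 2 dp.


Given: W = 2, Ttrans = 1 ms, RTT = 10 ms (= 2 * Tprop, Tprop = 5 ms)
Cycle time = Ttrans + RTT = 1 + 10 = 11 ms (first packet sent until its ACK returns)
W * Ttrans = 2 * 1 = 2 ms of sending per cycle
W * Ttrans / (Ttrans + RTT) = 2 / 11 = 0.181818
U = min(1, 0.181818) = 0.181818
U% = 18.18%

18.18


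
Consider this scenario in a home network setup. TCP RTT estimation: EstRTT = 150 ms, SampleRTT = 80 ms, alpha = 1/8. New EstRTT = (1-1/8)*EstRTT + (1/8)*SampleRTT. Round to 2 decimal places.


Given: EstRTT = 150 ms, SampleRTT = 80 ms, alpha = 1/8
New EstRTT = (1 - alpha) * EstRTT + alpha * SampleRTT
(7/8) * 150 = 131.25
(1/8) * 80 = 10
New EstRTT = 131.25 + 10 = 141.25 ms -> 141.25 ms (2 dp)

141.25


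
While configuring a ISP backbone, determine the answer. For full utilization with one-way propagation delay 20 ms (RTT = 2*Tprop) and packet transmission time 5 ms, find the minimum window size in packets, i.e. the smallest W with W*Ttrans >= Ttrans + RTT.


Given: Ttrans = 5 ms, RTT = 40 ms (= 2 * Tprop, Tprop = 20 ms)
Time until first ACK returns = Ttrans + RTT = 5 + 40 = 45 ms
Need W * Ttrans >= Ttrans + RTT  ->  W >= (Ttrans + RTT) / Ttrans
(Ttrans + RTT) / Ttrans = 45 / 5 = 9
W_min = ceil(9) = 9

9


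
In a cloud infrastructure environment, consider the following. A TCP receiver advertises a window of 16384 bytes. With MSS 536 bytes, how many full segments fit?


Given: RWND = 16384 bytes, MSS = 536 bytes
Full segments = floor(RWND / MSS)
Full segments = floor(16384 / 536)
Full segments = floor(30.5672) = 30

30


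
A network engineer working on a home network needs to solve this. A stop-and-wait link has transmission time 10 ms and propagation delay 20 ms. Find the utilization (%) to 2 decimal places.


Given: Ttrans = 10 ms, Tprop = 20 ms
RTT = 2 * Tprop = 2 * 20 = 40 ms
U = Ttrans / (Ttrans + RTT)
U = 10 / (10 + 40)
U = 10 / 50 = 0.2
U% = 20.00%

20.00


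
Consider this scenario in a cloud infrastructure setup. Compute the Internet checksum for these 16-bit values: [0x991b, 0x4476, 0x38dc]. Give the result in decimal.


Given words: [0x991b, 0x4476, 0x38dc]
Step 1: Sum all words
Raw sum = 39195 + 17526 + 14556 = 71277
Step 2: Fold carry: (5741 + 1) = 5742
One's complement = ~5742 & 0xFFFF = 59793

59793


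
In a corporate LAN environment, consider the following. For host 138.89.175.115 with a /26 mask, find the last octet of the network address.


Given: IP = 138.89.175.115, prefix = /26
Subnet mask = 255.255.255.192
Last octet of IP: 115
Last octet of mask: 192
Network last octet = 115 AND 192 = 64

64


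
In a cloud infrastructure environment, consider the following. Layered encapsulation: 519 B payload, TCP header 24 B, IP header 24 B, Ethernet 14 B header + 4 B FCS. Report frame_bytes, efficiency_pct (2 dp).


TCP segment = 519 + 24 = 543 B
IP packet = 543 + 24 = 567 B
Ethernet frame = 567 + 14 + 4 = 585 B
Efficiency = app / frame = 519 / 585 = 0.887179 = 88.7179% -> 88.72% (2 dp)

585, 88.72


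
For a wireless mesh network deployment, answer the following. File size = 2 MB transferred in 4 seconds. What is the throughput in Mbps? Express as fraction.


Given: file = 2 MB, time = 4 s
File in Mb = 2 * 8 = 16 Mb
Throughput = 16 / 4 Mbps
Throughput = 4 Mbps

4


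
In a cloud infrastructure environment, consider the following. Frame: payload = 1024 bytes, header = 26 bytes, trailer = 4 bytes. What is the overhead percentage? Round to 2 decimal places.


Given: payload = 1024 B, header = 26 B, trailer = 4 B
Overhead bytes = header + trailer = 26 + 4 = 30
Total frame = payload + overhead = 1024 + 30 = 1054
Overhead % = 30 / 1054 * 100 = 2.8463% -> 2.85% (2 dp)

2.85


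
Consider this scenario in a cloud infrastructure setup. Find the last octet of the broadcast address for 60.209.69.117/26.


Given: IP = 60.209.69.117, prefix = /26
Host bits = 32 - 26 = 6
Network last octet = 117 AND mask = 64
Host part size = 2^6 - 1 = 63
Broadcast last octet = 64 OR 63 = 127

127


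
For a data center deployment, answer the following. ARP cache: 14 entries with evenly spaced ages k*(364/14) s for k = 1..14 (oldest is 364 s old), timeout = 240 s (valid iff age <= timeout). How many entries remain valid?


Ages are k * 364/14 s for k = 1..14 (spacing = 26.0000 s).
Entry k is valid iff k * 364/14 <= 240 iff k <= 14 * 240 / 364 = 9.2308
n_valid = floor(9.2308) = 9
(n_stale = 14 - 9 = 5)

9


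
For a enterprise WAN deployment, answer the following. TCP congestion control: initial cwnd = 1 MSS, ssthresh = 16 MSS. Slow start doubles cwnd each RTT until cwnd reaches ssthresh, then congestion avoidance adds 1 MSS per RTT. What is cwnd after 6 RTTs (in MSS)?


RTT 0: cwnd = 1 MSS (initial)
RTT 1: cwnd = 2 MSS (slow start, doubled)
RTT 2: cwnd = 4 MSS (slow start, doubled)
RTT 3: cwnd = 8 MSS (slow start, doubled)
RTT 4: cwnd = 16 MSS (slow start, doubled)
RTT 5: cwnd = 17 MSS (congestion avoidance, +1)
RTT 6: cwnd = 18 MSS (congestion avoidance, +1)

18


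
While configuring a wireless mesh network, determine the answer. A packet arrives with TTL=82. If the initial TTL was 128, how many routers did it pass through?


Given: initial TTL = 128, received TTL = 82
Hops = initial TTL - received TTL
Hops = 128 - 82 = 46

46


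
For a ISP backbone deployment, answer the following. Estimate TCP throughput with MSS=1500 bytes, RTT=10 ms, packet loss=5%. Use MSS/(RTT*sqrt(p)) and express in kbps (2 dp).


Given: MSS = 1500 bytes, RTT = 10 ms, loss = 5%
RTT in seconds = 10 / 1000 = 0.01
Loss rate = 5% = 0.05
sqrt(loss) = sqrt(0.05) = 0.223606797750
Throughput (bytes/s) = 1500 / (0.01 * 0.223606797750) = 670820.3932
Throughput (kbps) = 670820.3932 * 8 / 1000 = 5366.563146 -> 5366.56 kbps (2 dp)

5366.56


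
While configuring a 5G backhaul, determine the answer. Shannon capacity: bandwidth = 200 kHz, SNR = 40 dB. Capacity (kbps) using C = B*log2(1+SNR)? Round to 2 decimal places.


Given: B = 200 kHz, SNR = 40 dB
SNR linear = 10^(40/10) = 10000
1 + SNR = 10001
log2(10001) = 13.2878566418
C = 200 * 1000 * 13.2878566418 = 2657571.3284 bps
C = 2657.571328 kbps -> 2657.57 kbps (2 dp)

2657.57


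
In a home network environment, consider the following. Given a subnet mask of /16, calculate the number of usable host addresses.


Given: subnet mask /16
Host bits = 32 - 16 = 16
Total addresses = 2^16 = 65536
Usable hosts = 65536 - 2 (network + broadcast) = 65534

65534


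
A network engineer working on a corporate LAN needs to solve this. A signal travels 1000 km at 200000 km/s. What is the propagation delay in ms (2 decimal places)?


Given: distance = 1000 km, speed = 200000 km/s
Delay = distance / speed = 1000 / 200000 seconds
Delay in ms = 1000 * 1000 / 200000
Delay = 5.0000 ms
Rounded to 2 dp = 5.00 ms

5.00


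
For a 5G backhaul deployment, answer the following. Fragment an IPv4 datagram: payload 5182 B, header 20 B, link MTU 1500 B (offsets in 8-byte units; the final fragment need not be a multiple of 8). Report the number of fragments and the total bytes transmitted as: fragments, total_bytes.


Max data per non-final fragment = floor((MTU - header)/8)*8 = floor((1500 - 20)/8)*8 = floor(1480/8)*8 = 1480 B
Final fragment needs no 8-byte alignment: it can carry up to MTU - header = 1480 B
Non-final fragments needed = ceil((payload - 1480) / 1480) = ceil(3702/1480) = ceil(2.5014) = 3
Number of fragments = 3 + 1 = 4
Fragment sizes (data): 3 * 1480 B + 742 B (last, 742 <= 1480 OK)
Total bytes sent = payload + n_frags * header = 5182 + 4*20 = 5182 + 80 = 5262 B

4, 5262


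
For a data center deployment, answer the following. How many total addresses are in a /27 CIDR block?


Given: CIDR prefix /27
Host bits = 32 - 27 = 5
Total addresses = 2^5 = 32

32


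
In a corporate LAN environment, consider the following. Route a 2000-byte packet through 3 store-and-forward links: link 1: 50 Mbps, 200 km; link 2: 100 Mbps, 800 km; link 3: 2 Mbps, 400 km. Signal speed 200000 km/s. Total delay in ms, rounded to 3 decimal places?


Packet = 2000 bytes = 16000 bits. Store-and-forward: sum (t_trans + t_prop) per link.
Link 1: t_trans = 16000/(50*10^6) s = 0.3200 ms; t_prop = 200/200000 s = 1.0000 ms; subtotal = 1.3200 ms
Link 2: t_trans = 16000/(100*10^6) s = 0.1600 ms; t_prop = 800/200000 s = 4.0000 ms; subtotal = 4.1600 ms
Link 3: t_trans = 16000/(2*10^6) s = 8.0000 ms; t_prop = 400/200000 s = 2.0000 ms; subtotal = 10.0000 ms
End-to-end = 1.3200 + 4.1600 + 10.0000 = 15.4800 ms -> 15.480 ms (3 dp)

15.480


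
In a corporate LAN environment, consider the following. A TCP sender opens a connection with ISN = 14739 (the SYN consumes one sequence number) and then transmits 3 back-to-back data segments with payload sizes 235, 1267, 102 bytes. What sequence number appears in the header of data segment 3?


The SYN occupies sequence number ISN = 14739, so the first data byte is ISN + 1 = 14740.
SEQ of data segment i = (ISN + 1) + sum of payload sizes of segments 1..i-1.
Segment 1: SEQ = 14740, payload = 235 bytes
Segment 2: SEQ = 14975, payload = 1267 bytes
Segment 3: SEQ = 16242, payload = 102 bytes
SEQ of segment 3 = 14740 + 235 + 1267 = 16242

16242


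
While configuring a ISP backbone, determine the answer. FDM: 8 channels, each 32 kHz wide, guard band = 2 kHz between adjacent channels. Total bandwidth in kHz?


Given: 8 channels, 32 kHz each, guard = 2 kHz
Channel bandwidth = 8 * 32 = 256 kHz
Guard bands = 7 gaps * 2 kHz = 14 kHz
Total = 256 + 14 = 270 kHz

270


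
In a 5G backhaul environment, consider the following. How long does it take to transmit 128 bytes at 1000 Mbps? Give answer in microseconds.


Given: packet = 128 bytes, bandwidth = 1000 Mbps
Packet in bits = 128 * 8 = 1024 bits
Bandwidth = 1000 * 10^6 = 1000000000 bps
Time = 1024 / 1000000000 seconds
Time in us = 1024 * 10^6 / 1000000000 = 1.024

1.024


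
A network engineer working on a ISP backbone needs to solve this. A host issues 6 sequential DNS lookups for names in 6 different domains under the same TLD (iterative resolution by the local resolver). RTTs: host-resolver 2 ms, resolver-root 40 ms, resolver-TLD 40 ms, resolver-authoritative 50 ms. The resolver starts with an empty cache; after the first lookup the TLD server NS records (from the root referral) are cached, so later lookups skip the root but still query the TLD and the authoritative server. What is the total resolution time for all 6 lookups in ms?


Lookup 1 (cold cache): local + root + TLD + auth = 2 + 40 + 40 + 50 = 132 ms
Lookups 2..6 (TLD NS cached -> skip root; new domain -> still ask TLD and auth): local + TLD + auth = 2 + 40 + 50 = 92 ms each
Remaining 5 lookups: 5 * 92 = 460 ms
Total = 132 + 460 = 592 ms

592


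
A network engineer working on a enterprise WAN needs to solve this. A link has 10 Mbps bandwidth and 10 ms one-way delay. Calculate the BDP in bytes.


Given: bandwidth = 10 Mbps, delay = 10 ms
BDP in bits = 10 * 10^6 * 10 / 1000
BDP in bits = 100000
BDP in bytes = 100000 / 8 = 12500

12500


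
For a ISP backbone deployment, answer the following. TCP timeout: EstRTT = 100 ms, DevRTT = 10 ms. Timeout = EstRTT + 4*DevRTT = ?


Given: EstRTT = 100 ms, DevRTT = 10 ms
Timeout = EstRTT + 4 * DevRTT
4 * DevRTT = 4 * 10 = 40
Timeout = 100 + 40 = 140 ms

140


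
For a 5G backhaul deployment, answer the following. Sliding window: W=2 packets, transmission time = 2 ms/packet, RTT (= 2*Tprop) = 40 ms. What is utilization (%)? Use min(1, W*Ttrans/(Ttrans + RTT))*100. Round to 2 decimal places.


Given: W = 2, Ttrans = 2 ms, RTT = 40 ms (= 2 * Tprop, Tprop = 20 ms)
Cycle time = Ttrans + RTT = 2 + 40 = 42 ms (first packet sent until its ACK returns)
W * Ttrans = 2 * 2 = 4 ms of sending per cycle
W * Ttrans / (Ttrans + RTT) = 4 / 42 = 0.095238
U = min(1, 0.095238) = 0.095238
U% = 9.52%

9.52


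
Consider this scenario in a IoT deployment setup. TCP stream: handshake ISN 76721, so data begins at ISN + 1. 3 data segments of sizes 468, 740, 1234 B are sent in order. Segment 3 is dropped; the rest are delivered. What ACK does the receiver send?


SYN uses sequence number 76721; first data byte = ISN + 1 = 76722.
Segment 1: SEQ = 76722, len = 468 B, covers [76722, 77189]
Segment 2: SEQ = 77190, len = 740 B, covers [77190, 77929]
Segment 3: SEQ = 77930, len = 1234 B, covers [77930, 79163] [LOST]
In-order data received: bytes [76722, 77929] (segments 1..2).
Segment 3 missing -> gap begins at byte 77930.
Cumulative ACK = next expected in-order byte = 76722 + 468 + 740 = 77930

77930


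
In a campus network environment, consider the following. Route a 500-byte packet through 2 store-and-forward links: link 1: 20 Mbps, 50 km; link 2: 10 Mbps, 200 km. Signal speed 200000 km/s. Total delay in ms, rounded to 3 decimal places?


Packet = 500 bytes = 4000 bits. Store-and-forward: sum (t_trans + t_prop) per link.
Link 1: t_trans = 4000/(20*10^6) s = 0.2000 ms; t_prop = 50/200000 s = 0.2500 ms; subtotal = 0.4500 ms
Link 2: t_trans = 4000/(10*10^6) s = 0.4000 ms; t_prop = 200/200000 s = 1.0000 ms; subtotal = 1.4000 ms
End-to-end = 0.4500 + 1.4000 = 1.8500 ms -> 1.850 ms (3 dp)

1.850


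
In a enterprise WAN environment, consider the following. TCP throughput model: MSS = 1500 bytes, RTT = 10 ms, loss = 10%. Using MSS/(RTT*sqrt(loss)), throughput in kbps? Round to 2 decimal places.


Given: MSS = 1500 bytes, RTT = 10 ms, loss = 10%
RTT in seconds = 10 / 1000 = 0.01
Loss rate = 10% = 0.1
sqrt(loss) = sqrt(0.1) = 0.316227766017
Throughput (bytes/s) = 1500 / (0.01 * 0.316227766017) = 474341.6490
Throughput (kbps) = 474341.6490 * 8 / 1000 = 3794.733192 -> 3794.73 kbps (2 dp)

3794.73


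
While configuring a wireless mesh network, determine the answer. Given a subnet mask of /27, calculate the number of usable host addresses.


Given: subnet mask /27
Host bits = 32 - 27 = 5
Total addresses = 2^5 = 32
Usable hosts = 32 - 2 (network + broadcast) = 30

30


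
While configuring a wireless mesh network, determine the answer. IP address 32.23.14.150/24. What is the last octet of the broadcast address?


Given: IP = 32.23.14.150, prefix = /24
Host bits = 32 - 24 = 8
Network last octet = 150 AND mask = 0
Host part size = 2^8 - 1 = 255
Broadcast last octet = 0 OR 255 = 255

255


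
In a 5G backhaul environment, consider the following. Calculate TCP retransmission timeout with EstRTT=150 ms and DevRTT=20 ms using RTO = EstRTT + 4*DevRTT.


Given: EstRTT = 150 ms, DevRTT = 20 ms
Timeout = EstRTT + 4 * DevRTT
4 * DevRTT = 4 * 20 = 80
Timeout = 150 + 80 = 230 ms

230


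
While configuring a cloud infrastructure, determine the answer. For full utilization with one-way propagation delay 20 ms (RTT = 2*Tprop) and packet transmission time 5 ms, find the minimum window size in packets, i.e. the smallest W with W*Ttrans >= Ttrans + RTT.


Given: Ttrans = 5 ms, RTT = 40 ms (= 2 * Tprop, Tprop = 20 ms)
Time until first ACK returns = Ttrans + RTT = 5 + 40 = 45 ms
Need W * Ttrans >= Ttrans + RTT  ->  W >= (Ttrans + RTT) / Ttrans
(Ttrans + RTT) / Ttrans = 45 / 5 = 9
W_min = ceil(9) = 9

9


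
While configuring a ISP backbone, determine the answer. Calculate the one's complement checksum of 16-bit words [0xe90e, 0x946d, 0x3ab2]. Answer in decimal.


Given words: [0xe90e, 0x946d, 0x3ab2]
Step 1: Sum all words
Raw sum = 59662 + 37997 + 15026 = 112685
Step 2: Fold carry: (47149 + 1) = 47150
One's complement = ~47150 & 0xFFFF = 18385

18385


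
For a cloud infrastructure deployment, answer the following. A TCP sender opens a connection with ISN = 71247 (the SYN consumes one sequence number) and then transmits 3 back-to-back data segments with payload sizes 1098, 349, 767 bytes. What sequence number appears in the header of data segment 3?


The SYN occupies sequence number ISN = 71247, so the first data byte is ISN + 1 = 71248.
SEQ of data segment i = (ISN + 1) + sum of payload sizes of segments 1..i-1.
Segment 1: SEQ = 71248, payload = 1098 bytes
Segment 2: SEQ = 72346, payload = 349 bytes
Segment 3: SEQ = 72695, payload = 767 bytes
SEQ of segment 3 = 71248 + 1098 + 349 = 72695

72695


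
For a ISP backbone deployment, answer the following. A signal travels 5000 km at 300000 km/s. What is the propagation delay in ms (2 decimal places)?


Given: distance = 5000 km, speed = 300000 km/s
Delay = distance / speed = 5000 / 300000 seconds
Delay in ms = 5000 * 1000 / 300000
Delay = 16.6667 ms
Rounded to 2 dp = 16.67 ms

16.67


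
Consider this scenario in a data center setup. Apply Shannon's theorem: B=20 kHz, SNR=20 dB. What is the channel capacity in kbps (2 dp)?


Given: B = 20 kHz, SNR = 20 dB
SNR linear = 10^(20/10) = 100
1 + SNR = 101
log2(101) = 6.6582114828
C = 20 * 1000 * 6.6582114828 = 133164.2297 bps
C = 133.164230 kbps -> 133.16 kbps (2 dp)

133.16


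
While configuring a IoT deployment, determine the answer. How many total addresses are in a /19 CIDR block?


Given: CIDR prefix /19
Host bits = 32 - 19 = 13
Total addresses = 2^13 = 8192

8192


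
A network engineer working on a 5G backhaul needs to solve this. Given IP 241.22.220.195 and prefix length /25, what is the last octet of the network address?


Given: IP = 241.22.220.195, prefix = /25
Subnet mask = 255.255.255.128
Last octet of IP: 195
Last octet of mask: 128
Network last octet = 195 AND 128 = 128

128


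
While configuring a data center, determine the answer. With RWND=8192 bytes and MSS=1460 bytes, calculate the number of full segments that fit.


Given: RWND = 8192 bytes, MSS = 1460 bytes
Full segments = floor(RWND / MSS)
Full segments = floor(8192 / 1460)
Full segments = floor(5.611) = 5

5


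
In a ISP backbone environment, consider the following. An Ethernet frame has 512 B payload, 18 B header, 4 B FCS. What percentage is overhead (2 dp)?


Given: payload = 512 B, header = 18 B, trailer = 4 B
Overhead bytes = header + trailer = 18 + 4 = 22
Total frame = payload + overhead = 512 + 22 = 534
Overhead % = 22 / 534 * 100 = 4.1199% -> 4.12% (2 dp)

4.12


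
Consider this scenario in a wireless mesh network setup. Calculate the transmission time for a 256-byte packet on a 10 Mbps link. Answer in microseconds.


Given: packet = 256 bytes, bandwidth = 10 Mbps
Packet in bits = 256 * 8 = 2048 bits
Bandwidth = 10 * 10^6 = 10000000 bps
Time = 2048 / 10000000 seconds
Time in us = 2048 * 10^6 / 10000000 = 204.8

204.8


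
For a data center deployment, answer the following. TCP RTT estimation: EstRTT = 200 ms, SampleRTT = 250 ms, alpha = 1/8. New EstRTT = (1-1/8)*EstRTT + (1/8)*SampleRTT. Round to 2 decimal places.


Given: EstRTT = 200 ms, SampleRTT = 250 ms, alpha = 1/8
New EstRTT = (1 - alpha) * EstRTT + alpha * SampleRTT
(7/8) * 200 = 175
(1/8) * 250 = 31.25
New EstRTT = 175 + 31.25 = 206.25 ms -> 206.25 ms (2 dp)

206.25


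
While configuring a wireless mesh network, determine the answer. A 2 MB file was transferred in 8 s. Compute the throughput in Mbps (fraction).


Given: file = 2 MB, time = 8 s
File in Mb = 2 * 8 = 16 Mb
Throughput = 16 / 8 Mbps
Throughput = 2 Mbps

2


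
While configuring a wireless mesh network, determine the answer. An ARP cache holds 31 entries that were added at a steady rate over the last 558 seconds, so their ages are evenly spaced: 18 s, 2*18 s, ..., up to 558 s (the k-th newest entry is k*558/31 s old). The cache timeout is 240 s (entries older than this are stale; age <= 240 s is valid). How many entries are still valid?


Ages are k * 558/31 s for k = 1..31 (spacing = 18.0000 s).
Entry k is valid iff k * 558/31 <= 240 iff k <= 31 * 240 / 558 = 13.3333
n_valid = floor(13.3333) = 13
(n_stale = 31 - 13 = 18)

13


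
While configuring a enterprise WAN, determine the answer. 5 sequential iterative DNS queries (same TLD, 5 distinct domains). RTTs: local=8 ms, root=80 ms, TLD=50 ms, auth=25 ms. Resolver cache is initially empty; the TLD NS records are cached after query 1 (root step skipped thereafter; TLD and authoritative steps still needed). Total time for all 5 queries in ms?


Lookup 1 (cold cache): local + root + TLD + auth = 8 + 80 + 50 + 25 = 163 ms
Lookups 2..5 (TLD NS cached -> skip root; new domain -> still ask TLD and auth): local + TLD + auth = 8 + 50 + 25 = 83 ms each
Remaining 4 lookups: 4 * 83 = 332 ms
Total = 163 + 332 = 495 ms

495


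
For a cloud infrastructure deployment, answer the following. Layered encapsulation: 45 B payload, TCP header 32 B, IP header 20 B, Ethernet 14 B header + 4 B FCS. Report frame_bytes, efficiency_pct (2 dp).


TCP segment = 45 + 32 = 77 B
IP packet = 77 + 20 = 97 B
Ethernet frame = 97 + 14 + 4 = 115 B
Efficiency = app / frame = 45 / 115 = 0.391304 = 39.1304% -> 39.13% (2 dp)

115, 39.13


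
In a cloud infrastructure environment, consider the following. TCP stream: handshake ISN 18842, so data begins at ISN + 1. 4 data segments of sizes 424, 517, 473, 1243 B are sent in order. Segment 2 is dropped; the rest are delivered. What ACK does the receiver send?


SYN uses sequence number 18842; first data byte = ISN + 1 = 18843.
Segment 1: SEQ = 18843, len = 424 B, covers [18843, 19266]
Segment 2: SEQ = 19267, len = 517 B, covers [19267, 19783] [LOST]
Segment 3: SEQ = 19784, len = 473 B, covers [19784, 20256]
Segment 4: SEQ = 20257, len = 1243 B, covers [20257, 21499]
In-order data received: bytes [18843, 19266] (segments 1..1).
Segment 2 missing -> gap begins at byte 19267; later segments buffered out of order.
Cumulative ACK = next expected in-order byte = 18843 + 424 = 19267

19267


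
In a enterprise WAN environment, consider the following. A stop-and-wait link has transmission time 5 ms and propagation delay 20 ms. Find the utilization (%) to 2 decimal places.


Given: Ttrans = 5 ms, Tprop = 20 ms
RTT = 2 * Tprop = 2 * 20 = 40 ms
U = Ttrans / (Ttrans + RTT)
U = 5 / (5 + 40)
U = 5 / 45 = 0.111111
U% = 11.11%

11.11


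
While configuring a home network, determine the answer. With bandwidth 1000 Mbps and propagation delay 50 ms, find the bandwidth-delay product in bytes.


Given: bandwidth = 1000 Mbps, delay = 50 ms
BDP in bits = 1000 * 10^6 * 50 / 1000
BDP in bits = 50000000
BDP in bytes = 50000000 / 8 = 6250000

6250000


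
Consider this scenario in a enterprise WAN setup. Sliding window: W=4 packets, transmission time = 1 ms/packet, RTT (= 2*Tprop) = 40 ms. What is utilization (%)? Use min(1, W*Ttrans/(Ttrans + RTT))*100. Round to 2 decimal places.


Given: W = 4, Ttrans = 1 ms, RTT = 40 ms (= 2 * Tprop, Tprop = 20 ms)
Cycle time = Ttrans + RTT = 1 + 40 = 41 ms (first packet sent until its ACK returns)
W * Ttrans = 4 * 1 = 4 ms of sending per cycle
W * Ttrans / (Ttrans + RTT) = 4 / 41 = 0.097561
U = min(1, 0.097561) = 0.097561
U% = 9.76%

9.76


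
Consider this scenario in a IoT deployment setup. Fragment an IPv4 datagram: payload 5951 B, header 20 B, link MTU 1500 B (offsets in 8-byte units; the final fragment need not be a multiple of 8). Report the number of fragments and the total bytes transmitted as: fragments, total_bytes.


Max data per non-final fragment = floor((MTU - header)/8)*8 = floor((1500 - 20)/8)*8 = floor(1480/8)*8 = 1480 B
Final fragment needs no 8-byte alignment: it can carry up to MTU - header = 1480 B
Non-final fragments needed = ceil((payload - 1480) / 1480) = ceil(4471/1480) = ceil(3.0209) = 4
Number of fragments = 4 + 1 = 5
Fragment sizes (data): 4 * 1480 B + 31 B (last, 31 <= 1480 OK)
Total bytes sent = payload + n_frags * header = 5951 + 5*20 = 5951 + 100 = 6051 B

5, 6051


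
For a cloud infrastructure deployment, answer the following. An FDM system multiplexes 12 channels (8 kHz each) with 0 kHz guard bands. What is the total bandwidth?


Given: 12 channels, 8 kHz each, guard = 0 kHz
Channel bandwidth = 12 * 8 = 96 kHz
Guard bands = 11 gaps * 0 kHz = 0 kHz
Total = 96 + 0 = 96 kHz

96


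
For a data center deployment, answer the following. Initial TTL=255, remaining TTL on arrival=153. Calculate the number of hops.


Given: initial TTL = 255, received TTL = 153
Hops = initial TTL - received TTL
Hops = 255 - 153 = 102

102


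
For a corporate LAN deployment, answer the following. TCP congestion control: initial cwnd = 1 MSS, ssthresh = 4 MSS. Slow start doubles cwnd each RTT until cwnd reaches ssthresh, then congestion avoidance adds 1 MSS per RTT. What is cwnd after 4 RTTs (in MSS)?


RTT 0: cwnd = 1 MSS (initial)
RTT 1: cwnd = 2 MSS (slow start, doubled)
RTT 2: cwnd = 4 MSS (slow start, doubled)
RTT 3: cwnd = 5 MSS (congestion avoidance, +1)
RTT 4: cwnd = 6 MSS (congestion avoidance, +1)

6


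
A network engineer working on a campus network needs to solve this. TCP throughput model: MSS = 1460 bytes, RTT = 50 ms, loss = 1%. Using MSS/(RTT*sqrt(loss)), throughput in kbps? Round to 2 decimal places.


Given: MSS = 1460 bytes, RTT = 50 ms, loss = 1%
RTT in seconds = 50 / 1000 = 0.05
Loss rate = 1% = 0.01
sqrt(loss) = sqrt(0.01) = 0.1
Throughput (bytes/s) = 1460 / (0.05 * 0.1) = 292000.0000
Throughput (kbps) = 292000.0000 * 8 / 1000 = 2336.000000 -> 2336.00 kbps (2 dp)

2336.00


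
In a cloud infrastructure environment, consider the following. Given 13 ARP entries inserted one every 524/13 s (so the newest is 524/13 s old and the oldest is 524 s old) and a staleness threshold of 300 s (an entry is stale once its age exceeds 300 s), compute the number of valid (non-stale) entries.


Ages are k * 524/13 s for k = 1..13 (spacing = 40.3077 s).
Entry k is valid iff k * 524/13 <= 300 iff k <= 13 * 300 / 524 = 7.4427
n_valid = floor(7.4427) = 7
(n_stale = 13 - 7 = 6)

7


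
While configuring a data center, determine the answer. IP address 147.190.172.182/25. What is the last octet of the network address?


Given: IP = 147.190.172.182, prefix = /25
Subnet mask = 255.255.255.128
Last octet of IP: 182
Last octet of mask: 128
Network last octet = 182 AND 128 = 128

128


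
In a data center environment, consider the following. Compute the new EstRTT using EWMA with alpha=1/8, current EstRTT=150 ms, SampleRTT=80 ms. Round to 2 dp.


Given: EstRTT = 150 ms, SampleRTT = 80 ms, alpha = 1/8
New EstRTT = (1 - alpha) * EstRTT + alpha * SampleRTT
(7/8) * 150 = 131.25
(1/8) * 80 = 10
New EstRTT = 131.25 + 10 = 141.25 ms -> 141.25 ms (2 dp)

141.25


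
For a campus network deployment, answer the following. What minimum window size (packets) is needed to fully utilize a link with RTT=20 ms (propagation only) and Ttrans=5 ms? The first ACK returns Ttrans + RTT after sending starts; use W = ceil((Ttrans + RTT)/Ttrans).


Given: Ttrans = 5 ms, RTT = 20 ms (= 2 * Tprop, Tprop = 10 ms)
Time until first ACK returns = Ttrans + RTT = 5 + 20 = 25 ms
Need W * Ttrans >= Ttrans + RTT  ->  W >= (Ttrans + RTT) / Ttrans
(Ttrans + RTT) / Ttrans = 25 / 5 = 5
W_min = ceil(5) = 5

5


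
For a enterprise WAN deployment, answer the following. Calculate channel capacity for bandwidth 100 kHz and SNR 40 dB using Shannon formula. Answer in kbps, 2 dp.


Given: B = 100 kHz, SNR = 40 dB
SNR linear = 10^(40/10) = 10000
1 + SNR = 10001
log2(10001) = 13.2878566418
C = 100 * 1000 * 13.2878566418 = 1328785.6642 bps
C = 1328.785664 kbps -> 1328.79 kbps (2 dp)

1328.79


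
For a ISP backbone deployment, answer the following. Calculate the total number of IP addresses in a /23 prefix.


Given: CIDR prefix /23
Host bits = 32 - 23 = 9
Total addresses = 2^9 = 512

512


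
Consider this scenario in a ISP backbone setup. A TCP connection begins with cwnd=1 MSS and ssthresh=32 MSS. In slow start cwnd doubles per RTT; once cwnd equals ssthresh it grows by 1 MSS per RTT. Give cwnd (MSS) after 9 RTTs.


RTT 0: cwnd = 1 MSS (initial)
RTT 1: cwnd = 2 MSS (slow start, doubled)
RTT 2: cwnd = 4 MSS (slow start, doubled)
RTT 3: cwnd = 8 MSS (slow start, doubled)
RTT 4: cwnd = 16 MSS (slow start, doubled)
RTT 5: cwnd = 32 MSS (slow start, doubled)
RTT 6: cwnd = 33 MSS (congestion avoidance, +1)
RTT 7: cwnd = 34 MSS (congestion avoidance, +1)
RTT 8: cwnd = 35 MSS (congestion avoidance, +1)
RTT 9: cwnd = 36 MSS (congestion avoidance, +1)

36


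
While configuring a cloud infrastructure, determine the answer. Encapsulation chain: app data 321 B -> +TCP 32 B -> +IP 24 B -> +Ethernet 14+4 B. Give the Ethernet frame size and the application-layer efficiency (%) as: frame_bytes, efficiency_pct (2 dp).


TCP segment = 321 + 32 = 353 B
IP packet = 353 + 24 = 377 B
Ethernet frame = 377 + 14 + 4 = 395 B
Efficiency = app / frame = 321 / 395 = 0.812658 = 81.2658% -> 81.27% (2 dp)

395, 81.27


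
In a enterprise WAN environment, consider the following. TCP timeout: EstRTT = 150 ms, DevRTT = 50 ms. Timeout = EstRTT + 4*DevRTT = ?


Given: EstRTT = 150 ms, DevRTT = 50 ms
Timeout = EstRTT + 4 * DevRTT
4 * DevRTT = 4 * 50 = 200
Timeout = 150 + 200 = 350 ms

350


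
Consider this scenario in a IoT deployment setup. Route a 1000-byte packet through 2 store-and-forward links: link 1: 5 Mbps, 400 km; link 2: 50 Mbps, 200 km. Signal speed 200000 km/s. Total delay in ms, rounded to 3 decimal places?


Packet = 1000 bytes = 8000 bits. Store-and-forward: sum (t_trans + t_prop) per link.
Link 1: t_trans = 8000/(5*10^6) s = 1.6000 ms; t_prop = 400/200000 s = 2.0000 ms; subtotal = 3.6000 ms
Link 2: t_trans = 8000/(50*10^6) s = 0.1600 ms; t_prop = 200/200000 s = 1.0000 ms; subtotal = 1.1600 ms
End-to-end = 3.6000 + 1.1600 = 4.7600 ms -> 4.760 ms (3 dp)

4.760
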